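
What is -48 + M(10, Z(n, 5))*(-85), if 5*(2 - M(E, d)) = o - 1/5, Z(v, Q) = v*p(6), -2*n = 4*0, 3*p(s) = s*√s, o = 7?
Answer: -512/5 ≈ -102.40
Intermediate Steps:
p(s) = s^(3/2)/3 (p(s) = (s*√s)/3 = s^(3/2)/3)
n = 0 (n = -2*0 = -½*0 = 0)
Z(v, Q) = 2*v*√6 (Z(v, Q) = v*(6^(3/2)/3) = v*((6*√6)/3) = v*(2*√6) = 2*v*√6)
M(E, d) = 16/25 (M(E, d) = 2 - (7 - 1/5)/5 = 2 - (7 - 1*⅕)/5 = 2 - (7 - ⅕)/5 = 2 - ⅕*34/5 = 2 - 34/25 = 16/25)
-48 + M(10, Z(n, 5))*(-85) = -48 + (16/25)*(-85) = -48 - 272/5 = -512/5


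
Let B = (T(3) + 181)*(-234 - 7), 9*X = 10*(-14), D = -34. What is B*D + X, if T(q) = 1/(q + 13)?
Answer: 106819961/72 ≈ 1.4836e+6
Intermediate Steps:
T(q) = 1/(13 + q)
X = -140/9 (X = (10*(-14))/9 = (1/9)*(-140) = -140/9 ≈ -15.556)
B = -698177/16 (B = (1/(13 + 3) + 181)*(-234 - 7) = (1/16 + 181)*(-241) = (2897/16)*(-241) = -698177/16 ≈ -43636.)
B*D + X = -698177/16*(-34) - 140/9 = 11869009/8 - 140/9 = 106819961/72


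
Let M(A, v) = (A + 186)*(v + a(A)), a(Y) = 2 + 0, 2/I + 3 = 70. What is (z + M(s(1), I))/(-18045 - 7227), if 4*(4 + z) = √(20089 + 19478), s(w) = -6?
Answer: -6053/423306 - 11*√327/101088 ≈ -0.016267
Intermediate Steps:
I = 2/67 (I = 2/(-3 + 70) = 2/67 ≈ 0.029851)
a(Y) = 2
M(A, v) = (2 + v)*(186 + A) (M(A, v) = (A + 186)*(v + 2) = (186 + A)*(2 + v) = (2 + v)*(186 + A))
z = -4 + 11*√327/4 (z = -4 + √(20089 + 19478)/4 = -4 + √39567/4 = -4 + (11*√327)/4 = -4 + 11*√327/4 ≈ 45.729)
(z + M(s(1), I))/(-18045 - 7227) = ((-4 + 11*√327/4) + (372 + 2*(-6) + 186*(2/67) - 6*2/67))/(-18045 - 7227) = ((-4 + 11*√327/4) + (372 - 12 + 372/67 - 12/67))/(-25272) = ((-4 + 11*√327/4) + 24480/67)*(-1/25272) = (24212/67 + 11*√327/4)*(-1/25272) = -6053/423306 - 11*√327/101088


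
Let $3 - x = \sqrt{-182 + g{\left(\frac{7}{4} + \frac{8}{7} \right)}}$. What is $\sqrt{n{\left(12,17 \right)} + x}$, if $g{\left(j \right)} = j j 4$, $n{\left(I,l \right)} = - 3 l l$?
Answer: $\frac{\sqrt{-169344 - 14 i \sqrt{29111}}}{14} \approx 0.2073 - 29.395 i$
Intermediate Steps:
$n{\left(I,l \right)} = - 3 l^{2}$
$g{\left(j \right)} = 4 j^{2}$ ($g{\left(j \right)} = j^{2} \cdot 4 = 4 j^{2}$)
$x = 3 - \frac{i \sqrt{29111}}{14}$ ($x = 3 - \sqrt{-182 + 4 \left(\frac{7}{4} + \frac{8}{7}\right)^{2}} = 3 - \sqrt{-182 + 4 \left(\frac{81}{28}\right)^{2}} = 3 - \sqrt{-182 + 4 \cdot \frac{6561}{784}} = 3 - \sqrt{-182 + \frac{6561}{196}} = 3 - \sqrt{- \frac{29111}{196}} = 3 - \frac{i \sqrt{29111}}{14} \approx 3.0 - 12.187 i$)
$\sqrt{n{\left(12,17 \right)} + x} = \sqrt{- 3 \cdot 17^{2} + \left(3 - \frac{i \sqrt{29111}}{14}\right)} = \sqrt{\left(-3\right) 289 + \left(3 - \frac{i \sqrt{29111}}{14}\right)} = \sqrt{-867 + \left(3 - \frac{i \sqrt{29111}}{14}\right)} = \sqrt{-864 - \frac{i \sqrt{29111}}{14}}$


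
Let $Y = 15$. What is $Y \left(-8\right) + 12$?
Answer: $-108$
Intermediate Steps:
$Y \left(-8\right) + 12 = 15 \left(-8\right) + 12 = -120 + 12 = -108$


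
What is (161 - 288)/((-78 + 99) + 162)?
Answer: -127/183 ≈ -0.69399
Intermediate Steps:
(161 - 288)/((-78 + 99) + 162) = -127/(21 + 162) = -127/183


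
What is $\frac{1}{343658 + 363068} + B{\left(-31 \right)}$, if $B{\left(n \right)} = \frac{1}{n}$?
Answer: $- \frac{706695}{21908506} \approx -0.032257$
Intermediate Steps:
$\frac{1}{343658 + 363068} + B{\left(-31 \right)} = \frac{1}{343658 + 363068} + \frac{1}{-31} = \frac{1}{706726} - \frac{1}{31} = - \frac{706695}{21908506}$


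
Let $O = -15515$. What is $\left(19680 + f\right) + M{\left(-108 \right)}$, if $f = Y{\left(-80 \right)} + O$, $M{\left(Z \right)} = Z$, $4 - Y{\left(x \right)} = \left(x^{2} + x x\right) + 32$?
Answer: $-8771$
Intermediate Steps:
$Y{\left(x \right)} = -28 - 2 x^{2}$ ($Y{\left(x \right)} = 4 - \left(\left(x^{2} + x x\right) + 32\right) = 4 - \left(\left(x^{2} + x^{2}\right) + 32\right) = 4 - \left(2 x^{2} + 32\right) = 4 - \left(32 + 2 x^{2}\right) = -28 - 2 x^{2}$)
$f = -28343$ ($f = \left(-28 - 2 \left(-80\right)^{2}\right) - 15515 = \left(-28 - 12800\right) - 15515 = -12828 - 15515 = -28343$)
$\left(19680 + f\right) + M{\left(-108 \right)} = \left(19680 - 28343\right) - 108 = -8663 - 108 = -8771$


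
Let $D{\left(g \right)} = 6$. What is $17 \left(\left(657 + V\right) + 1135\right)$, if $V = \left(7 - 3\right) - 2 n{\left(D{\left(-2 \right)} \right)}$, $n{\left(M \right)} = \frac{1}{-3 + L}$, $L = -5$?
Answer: $\frac{122145}{4} \approx 30536.0$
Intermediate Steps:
$n{\left(M \right)} = - \frac{1}{8}$ ($n{\left(M \right)} = \frac{1}{-3 - 5} = \frac{1}{-8} = - \frac{1}{8}$)
$V = \frac{17}{4}$ ($V = \left(7 - 3\right) - - \frac{1}{4} = \left(7 - 3\right) + \frac{1}{4} = 4 + \frac{1}{4} = \frac{17}{4} \approx 4.25$)
$17 \left(\left(657 + V\right) + 1135\right) = 17 \left(\left(657 + \frac{17}{4}\right) + 1135\right) = 17 \left(\frac{2645}{4} + 1135\right) = 17 \cdot \frac{7185}{4} = \frac{122145}{4}$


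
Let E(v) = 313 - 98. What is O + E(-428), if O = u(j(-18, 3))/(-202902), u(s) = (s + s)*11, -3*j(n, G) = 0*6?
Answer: 215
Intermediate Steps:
j(n, G) = 0 (j(n, G) = -0*6 = -⅓*0 = 0)
E(v) = 215
u(s) = 22*s (u(s) = (2*s)*11 = 22*s)
O = 0 (O = (22*0)/(-202902) = 0*(-1/202902) = 0)
O + E(-428) = 0 + 215 = 215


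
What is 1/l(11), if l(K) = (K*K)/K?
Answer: 1/11 ≈ 0.090909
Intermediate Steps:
l(K) = K (l(K) = K²/K = K)
1/l(11) = 1/11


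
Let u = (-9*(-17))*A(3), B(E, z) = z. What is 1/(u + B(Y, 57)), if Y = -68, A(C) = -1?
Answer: -1/96 ≈ -0.010417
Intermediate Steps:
u = -153 (u = -9*(-17)*(-1) = 153*(-1) = -153)
1/(u + B(Y, 57)) = 1/(-153 + 57) = 1/(-96) = -1/96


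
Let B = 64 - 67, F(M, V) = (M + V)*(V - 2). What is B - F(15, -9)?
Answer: 63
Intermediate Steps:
F(M, V) = (-2 + V)*(M + V) (F(M, V) = (M + V)*(-2 + V) = (-2 + V)*(M + V))
B = -3
B - F(15, -9) = -3 - ((-9)² - 2*15 - 2*(-9) + 15*(-9)) = -3 - (81 - 30 + 18 - 135) = -3 - 1*(-66) = -3 + 66 = 63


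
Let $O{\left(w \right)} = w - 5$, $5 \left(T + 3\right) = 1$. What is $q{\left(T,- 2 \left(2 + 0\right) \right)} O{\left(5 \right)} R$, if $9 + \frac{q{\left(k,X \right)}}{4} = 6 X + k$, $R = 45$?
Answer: $0$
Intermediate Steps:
$T = - \frac{14}{5}$ ($T = -3 + \frac{1}{5} \cdot 1 = -3 + \frac{1}{5} = - \frac{14}{5} \approx -2.8$)
$O{\left(w \right)} = -5 + w$
$q{\left(k,X \right)} = -36 + 4 k + 24 X$ ($q{\left(k,X \right)} = -36 + 4 \left(6 X + k\right) = -36 + 4 \left(k + 6 X\right) = -36 + \left(4 k + 24 X\right) = -36 + 4 k + 24 X$)
$q{\left(T,- 2 \left(2 + 0\right) \right)} O{\left(5 \right)} R = \left(-36 + 4 \left(- \frac{14}{5}\right) + 24 \left(- 2 \left(2 + 0\right)\right)\right) \left(-5 + 5\right) 45 = \left(-36 - \frac{56}{5} + 24 \left(\left(-2\right) 2\right)\right) 0 \cdot 45 = \left(-36 - \frac{56}{5} + 24 \left(-4\right)\right) 0 \cdot 45 = \left(-36 - \frac{56}{5} - 96\right) 0 \cdot 45 = \left(- \frac{716}{5}\right) 0 \cdot 45 = 0 \cdot 45 = 0$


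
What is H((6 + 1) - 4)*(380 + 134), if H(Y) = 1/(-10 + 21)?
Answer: 514/11 ≈ 46.727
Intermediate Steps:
H(Y) = 1/11
H((6 + 1) - 4)*(380 + 134) = (380 + 134)/11 = (1/11)*514 = 514/11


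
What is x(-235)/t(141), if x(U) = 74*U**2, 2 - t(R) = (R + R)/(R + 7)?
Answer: 302412100/7 ≈ 4.3202e+7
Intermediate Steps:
t(R) = 2 - 2*R/(7 + R) (t(R) = 2 - (R + R)/(R + 7) = 2 - 2*R/(7 + R))
x(-235)/t(141) = (74*(-235)**2)/((14/(7 + 141))) = (74*55225)/((14/148)) = 4086650/((14*(1/148))) = 4086650/(7/74) = 4086650*(74/7) = 302412100/7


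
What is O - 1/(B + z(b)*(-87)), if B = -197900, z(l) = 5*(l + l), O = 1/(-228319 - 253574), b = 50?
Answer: 240493/116328970200 ≈ 2.0674e-6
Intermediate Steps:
O = -1/481893 (O = 1/(-481893) = -1/481893 ≈ -2.0752e-6)
z(l) = 10*l (z(l) = 5*(2*l) = 10*l)
O - 1/(B + z(b)*(-87)) = -1/481893 - 1/(-197900 + (10*50)*(-87)) = -1/481893 - 1/(-197900 + 500*(-87)) = -1/481893 - 1/(-197900 - 43500) = -1/481893 - 1/(-241400) = -1/481893 - 1*(-1/241400) = -1/481893 + 1/241400 = 240493/116328970200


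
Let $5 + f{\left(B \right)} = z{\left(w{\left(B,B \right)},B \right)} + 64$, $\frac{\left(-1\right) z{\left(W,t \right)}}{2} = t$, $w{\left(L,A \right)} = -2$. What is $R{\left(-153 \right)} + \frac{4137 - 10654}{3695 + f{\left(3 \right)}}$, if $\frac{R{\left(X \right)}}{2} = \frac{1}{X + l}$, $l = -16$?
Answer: $- \frac{1108869}{633412} \approx -1.7506$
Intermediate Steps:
$z{\left(W,t \right)} = - 2 t$
$f{\left(B \right)} = 59 - 2 B$ ($f{\left(B \right)} = -5 - \left(-64 + 2 B\right) = 59 - 2 B$)
$R{\left(X \right)} = \frac{2}{-16 + X}$ ($R{\left(X \right)} = \frac{2}{X - 16} = \frac{2}{-16 + X}$)
$R{\left(-153 \right)} + \frac{4137 - 10654}{3695 + f{\left(3 \right)}} = \frac{2}{-16 - 153} + \frac{4137 - 10654}{3695 + \left(59 - 6\right)} = \frac{2}{-169} - \frac{6517}{3695 + \left(59 - 6\right)} = 2 \left(- \frac{1}{169}\right) - \frac{6517}{3695 + 53} = - \frac{2}{169} - \frac{6517}{3748} = - \frac{1108869}{633412}$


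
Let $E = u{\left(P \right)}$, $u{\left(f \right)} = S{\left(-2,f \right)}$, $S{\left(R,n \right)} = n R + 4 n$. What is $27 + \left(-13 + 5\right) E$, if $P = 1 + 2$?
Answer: $-21$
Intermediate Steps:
$S{\left(R,n \right)} = 4 n + R n$ ($S{\left(R,n \right)} = R n + 4 n = 4 n + R n$)
$P = 3$
$u{\left(f \right)} = 2 f$ ($u{\left(f \right)} = f \left(4 - 2\right) = f 2 = 2 f$)
$E = 6$ ($E = 2 \cdot 3 = 6$)
$27 + \left(-13 + 5\right) E = 27 + \left(-13 + 5\right) 6 = 27 - 48 = -21$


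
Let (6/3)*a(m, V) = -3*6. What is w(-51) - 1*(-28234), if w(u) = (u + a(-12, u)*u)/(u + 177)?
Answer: 592982/21 ≈ 28237.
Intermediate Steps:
a(m, V) = -9 (a(m, V) = (-3*6)/2 = (½)*(-18) = -9)
w(u) = -8*u/(177 + u) (w(u) = (u - 9*u)/(u + 177) = (-8*u)/(177 + u) = -8*u/(177 + u))
w(-51) - 1*(-28234) = -8*(-51)/(177 - 51) - 1*(-28234) = -8*(-51)/126 + 28234 = -8*(-51)*1/126 + 28234 = 68/21 + 28234 = 592982/21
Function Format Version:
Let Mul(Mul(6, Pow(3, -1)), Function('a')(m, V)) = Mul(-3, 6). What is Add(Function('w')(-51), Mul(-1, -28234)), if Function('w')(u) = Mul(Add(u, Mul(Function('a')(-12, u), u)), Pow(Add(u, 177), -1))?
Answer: Rational(592982, 21) ≈ 28237.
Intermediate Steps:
Function('a')(m, V) = -9 (Function('a')(m, V) = Mul(Rational(1, 2), Mul(-3, 6)) = Mul(Rational(1, 2), -18) = -9)
Function('w')(u) = Mul(-8, u, Pow(Add(177, u), -1)) (Function('w')(u) = Mul(Add(u, Mul(-9, u)), Pow(Add(u, 177), -1)) = Mul(Mul(-8, u), Pow(Add(177, u), -1)) = Mul(-8, u, Pow(Add(177, u), -1)))
Add(Function('w')(-51), Mul(-1, -28234)) = Add(Mul(-8, -51, Pow(Add(177, -51), -1)), Mul(-1, -28234)) = Add(Mul(-8, -51, Pow(126, -1)), 28234) = Add(Mul(-8, -51, Rational(1, 126)), 28234) = Add(Rational(68, 21), 28234) = Rational(592982, 21)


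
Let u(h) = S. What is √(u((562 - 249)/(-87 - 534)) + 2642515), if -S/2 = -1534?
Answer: √2645583 ≈ 1626.5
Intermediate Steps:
S = 3068 (S = -2*(-1534) = 3068)
u(h) = 3068
√(u((562 - 249)/(-87 - 534)) + 2642515) = √(3068 + 2642515) = √2645583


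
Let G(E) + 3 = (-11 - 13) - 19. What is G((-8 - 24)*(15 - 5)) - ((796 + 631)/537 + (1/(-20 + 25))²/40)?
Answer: -26129537/537000 ≈ -48.658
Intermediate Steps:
G(E) = -46 (G(E) = -3 + ((-11 - 13) - 19) = -3 + (-24 - 19) = -3 - 43 = -46)
G((-8 - 24)*(15 - 5)) - ((796 + 631)/537 + (1/(-20 + 25))²/40) = -46 - ((796 + 631)/537 + (1/(-20 + 25))²/40) = -46 - (1427*(1/537) + (1/5)²*(1/40)) = -46 - (1427/537 + (⅕)²*(1/40)) = -46 - (1427/537 + (1/25)*(1/40)) = -46 - (1427/537 + 1/1000) = -46 - 1*1427537/537000 = -46 - 1427537/537000 = -26129537/537000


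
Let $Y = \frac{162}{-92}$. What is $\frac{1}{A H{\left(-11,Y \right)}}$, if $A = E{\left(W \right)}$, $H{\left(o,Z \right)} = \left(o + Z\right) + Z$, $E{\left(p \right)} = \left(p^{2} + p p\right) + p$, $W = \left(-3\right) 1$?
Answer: $- \frac{23}{5010} \approx -0.0045908$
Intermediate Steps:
$W = -3$
$Y = - \frac{81}{46}$ ($Y = 162 \left(- \frac{1}{92}\right) = - \frac{81}{46} \approx -1.7609$)
$E{\left(p \right)} = p + 2 p^{2}$ ($E{\left(p \right)} = \left(p^{2} + p^{2}\right) + p = 2 p^{2} + p = p + 2 p^{2}$)
$H{\left(o,Z \right)} = o + 2 Z$ ($H{\left(o,Z \right)} = \left(Z + o\right) + Z = o + 2 Z$)
$A = 15$ ($A = - 3 \left(1 + 2 \left(-3\right)\right) = - 3 \left(1 - 6\right) = \left(-3\right) \left(-5\right) = 15$)
$\frac{1}{A H{\left(-11,Y \right)}} = \frac{1}{15 \left(-11 + 2 \left(- \frac{81}{46}\right)\right)} = \frac{1}{15 \left(-11 - \frac{81}{23}\right)} = \frac{1}{15 \left(- \frac{334}{23}\right)} = \frac{1}{- \frac{5010}{23}} = - \frac{23}{5010}$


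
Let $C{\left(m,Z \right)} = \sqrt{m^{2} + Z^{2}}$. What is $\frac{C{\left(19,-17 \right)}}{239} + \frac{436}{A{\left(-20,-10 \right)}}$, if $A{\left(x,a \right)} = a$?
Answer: $- \frac{218}{5} + \frac{5 \sqrt{26}}{239} \approx -43.493$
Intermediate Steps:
$C{\left(m,Z \right)} = \sqrt{Z^{2} + m^{2}}$
$\frac{C{\left(19,-17 \right)}}{239} + \frac{436}{A{\left(-20,-10 \right)}} = \frac{\sqrt{\left(-17\right)^{2} + 19^{2}}}{239} + \frac{436}{-10} = \sqrt{289 + 361} \cdot \frac{1}{239} + 436 \left(- \frac{1}{10}\right) = \sqrt{650} \cdot \frac{1}{239} - \frac{218}{5} = 5 \sqrt{26} \cdot \frac{1}{239} - \frac{218}{5} = \frac{5 \sqrt{26}}{239} - \frac{218}{5} = - \frac{218}{5} + \frac{5 \sqrt{26}}{239}$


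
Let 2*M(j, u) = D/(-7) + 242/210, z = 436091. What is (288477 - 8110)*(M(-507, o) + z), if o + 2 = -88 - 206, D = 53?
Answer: 12837785683006/105 ≈ 1.2226e+11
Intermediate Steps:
o = -296 (o = -2 + (-88 - 206) = -2 - 294 = -296)
M(j, u) = -337/105 (M(j, u) = (53/(-7) + 242/210)/2 = (53*(-1/7) + 242*(1/210))/2 = (-53/7 + 121/105)/2 = (1/2)*(-674/105) = -337/105)
(288477 - 8110)*(M(-507, o) + z) = (288477 - 8110)*(-337/105 + 436091) = 280367*(45789218/105) = 12837785683006/105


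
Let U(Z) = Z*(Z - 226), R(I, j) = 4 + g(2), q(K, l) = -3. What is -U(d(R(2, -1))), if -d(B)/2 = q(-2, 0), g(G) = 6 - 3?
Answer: 1320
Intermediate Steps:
g(G) = 3
R(I, j) = 7 (R(I, j) = 4 + 3 = 7)
d(B) = 6 (d(B) = -2*(-3) = 6)
U(Z) = Z*(-226 + Z)
-U(d(R(2, -1))) = -6*(-226 + 6) = -6*(-220) = -1*(-1320) = 1320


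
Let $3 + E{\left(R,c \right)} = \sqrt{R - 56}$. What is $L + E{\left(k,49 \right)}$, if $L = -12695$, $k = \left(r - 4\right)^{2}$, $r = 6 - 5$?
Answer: $-12698 + i \sqrt{47} \approx -12698.0 + 6.8557 i$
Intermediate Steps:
$r = 1$
$k = 9$ ($k = \left(1 - 4\right)^{2} = \left(-3\right)^{2} = 9$)
$E{\left(R,c \right)} = -3 + \sqrt{-56 + R}$ ($E{\left(R,c \right)} = -3 + \sqrt{R - 56} = -3 + \sqrt{-56 + R}$)
$L + E{\left(k,49 \right)} = -12695 - \left(3 - \sqrt{-56 + 9}\right) = -12695 - \left(3 - \sqrt{-47}\right) = -12695 - \left(3 - i \sqrt{47}\right) = -12698 + i \sqrt{47}$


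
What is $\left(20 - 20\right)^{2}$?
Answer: $0$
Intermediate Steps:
$\left(20 - 20\right)^{2} = 0^{2} = 0$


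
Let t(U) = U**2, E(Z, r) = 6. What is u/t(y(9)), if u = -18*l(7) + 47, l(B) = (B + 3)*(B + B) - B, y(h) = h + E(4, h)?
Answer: -2347/225 ≈ -10.431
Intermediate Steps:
y(h) = 6 + h (y(h) = h + 6 = 6 + h)
l(B) = -B + 2*B*(3 + B) (l(B) = (3 + B)*(2*B) - B = 2*B*(3 + B) - B = -B + 2*B*(3 + B))
u = -2347 (u = -126*(5 + 2*7) + 47 = -126*(5 + 14) + 47 = -126*19 + 47 = -18*133 + 47 = -2394 + 47 = -2347)
u/t(y(9)) = -2347/(6 + 9)**2 = -2347/(15**2) = -2347/225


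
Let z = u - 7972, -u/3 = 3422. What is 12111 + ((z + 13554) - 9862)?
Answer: -2435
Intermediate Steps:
u = -10266 (u = -3*3422 = -10266)
z = -18238 (z = -10266 - 7972 = -18238)
12111 + ((z + 13554) - 9862) = 12111 + ((-18238 + 13554) - 9862) = 12111 + (-4684 - 9862) = 12111 - 14546 = -2435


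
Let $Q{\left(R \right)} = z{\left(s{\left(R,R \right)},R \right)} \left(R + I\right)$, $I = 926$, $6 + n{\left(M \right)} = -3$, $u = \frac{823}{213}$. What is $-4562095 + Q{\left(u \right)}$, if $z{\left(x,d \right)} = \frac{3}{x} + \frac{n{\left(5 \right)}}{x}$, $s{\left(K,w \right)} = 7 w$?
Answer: $- \frac{26283417661}{5761} \approx -4.5623 \cdot 10^{6}$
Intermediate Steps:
$u = \frac{823}{213}$ ($u = 823 \cdot \frac{1}{213} = \frac{823}{213} \approx 3.8638$)
$n{\left(M \right)} = -9$ ($n{\left(M \right)} = -6 - 3 = -9$)
$z{\left(x,d \right)} = - \frac{6}{x}$ ($z{\left(x,d \right)} = \frac{3}{x} - \frac{9}{x} = - \frac{6}{x}$)
$Q{\left(R \right)} = - \frac{6 \left(926 + R\right)}{7 R}$ ($Q{\left(R \right)} = - \frac{6}{7 R} \left(R + 926\right) = - 6 \frac{1}{7 R} \left(926 + R\right) = - \frac{6}{7 R} \left(926 + R\right) = - \frac{6 \left(926 + R\right)}{7 R}$)
$-4562095 + Q{\left(u \right)} = -4562095 + \frac{6 \left(-926 - \frac{823}{213}\right)}{7 \cdot \frac{823}{213}} = -4562095 + \frac{6}{7} \cdot \frac{213}{823} \left(-926 - \frac{823}{213}\right) = -4562095 + \frac{6}{7} \cdot \frac{213}{823} \left(- \frac{198061}{213}\right) = -4562095 - \frac{1188366}{5761} = - \frac{26283417661}{5761}$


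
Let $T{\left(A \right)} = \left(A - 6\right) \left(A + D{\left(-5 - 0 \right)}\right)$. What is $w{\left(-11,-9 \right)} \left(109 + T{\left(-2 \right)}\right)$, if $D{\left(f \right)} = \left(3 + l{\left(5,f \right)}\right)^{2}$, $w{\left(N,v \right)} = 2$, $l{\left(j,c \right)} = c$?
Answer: $186$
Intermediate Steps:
$D{\left(f \right)} = \left(3 + f\right)^{2}$
$T{\left(A \right)} = \left(-6 + A\right) \left(4 + A\right)$ ($T{\left(A \right)} = \left(A - 6\right) \left(A + \left(3 - 5\right)^{2}\right) = \left(-6 + A\right) \left(A + \left(3 + \left(-5 + 0\right)\right)^{2}\right) = \left(-6 + A\right) \left(A + \left(3 - 5\right)^{2}\right) = \left(-6 + A\right) \left(A + \left(-2\right)^{2}\right) = \left(-6 + A\right) \left(A + 4\right) = \left(-6 + A\right) \left(4 + A\right)$)
$w{\left(-11,-9 \right)} \left(109 + T{\left(-2 \right)}\right) = 2 \left(109 - \left(20 - 4\right)\right) = 2 \left(109 + \left(-24 + 4 + 4\right)\right) = 2 \left(109 - 16\right) = 2 \cdot 93 = 186$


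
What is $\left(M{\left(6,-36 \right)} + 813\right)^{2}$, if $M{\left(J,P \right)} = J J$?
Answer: $720801$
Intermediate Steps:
$M{\left(J,P \right)} = J^{2}$
$\left(M{\left(6,-36 \right)} + 813\right)^{2} = \left(6^{2} + 813\right)^{2} = \left(36 + 813\right)^{2} = 849^{2} = 720801$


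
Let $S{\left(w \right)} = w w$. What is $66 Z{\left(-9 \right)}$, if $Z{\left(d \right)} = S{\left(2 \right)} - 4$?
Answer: $0$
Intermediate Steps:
$S{\left(w \right)} = w^{2}$
$Z{\left(d \right)} = 0$ ($Z{\left(d \right)} = 2^{2} - 4 = 4 - 4 = 0$)
$66 Z{\left(-9 \right)} = 66 \cdot 0 = 0$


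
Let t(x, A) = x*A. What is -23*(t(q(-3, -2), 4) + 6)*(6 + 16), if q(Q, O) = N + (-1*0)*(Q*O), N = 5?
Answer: -13156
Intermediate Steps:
q(Q, O) = 5 (q(Q, O) = 5 + (-1*0)*(Q*O) = 5 + 0*(O*Q) = 5 + 0 = 5)
t(x, A) = A*x
-23*(t(q(-3, -2), 4) + 6)*(6 + 16) = -23*(4*5 + 6)*(6 + 16) = -23*(20 + 6)*22 = -598*22 = -23*572 = -13156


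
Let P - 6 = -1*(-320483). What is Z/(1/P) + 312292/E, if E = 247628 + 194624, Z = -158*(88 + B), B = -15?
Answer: -408698354612865/110563 ≈ -3.6965e+9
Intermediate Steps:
Z = -11534 (Z = -158*(88 - 15) = -158*73 = -11534)
P = 320489 (P = 6 - 1*(-320483) = 6 + 320483 = 320489)
E = 442252
Z/(1/P) + 312292/E = -11534/(1/320489) + 312292/442252 = -11534/1/320489 + 312292*(1/442252) = -11534*320489 + 78073/110563 = -3696520126 + 78073/110563 = -408698354612865/110563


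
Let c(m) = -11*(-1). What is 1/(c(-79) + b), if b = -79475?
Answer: -1/79464 ≈ -1.2584e-5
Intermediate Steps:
c(m) = 11
1/(c(-79) + b) = 1/(11 - 79475) = 1/(-79464) = -1/79464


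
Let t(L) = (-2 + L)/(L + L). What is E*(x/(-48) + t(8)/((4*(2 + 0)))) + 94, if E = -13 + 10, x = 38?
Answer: 6159/64 ≈ 96.234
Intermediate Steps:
t(L) = (-2 + L)/(2*L) (t(L) = (-2 + L)/((2*L)) = (-2 + L)*(1/(2*L)) = (-2 + L)/(2*L))
E = -3
E*(x/(-48) + t(8)/((4*(2 + 0)))) + 94 = -3*(38/(-48) + ((1/2)*(-2 + 8)/8)/((4*(2 + 0)))) + 94 = -3*(38*(-1/48) + ((1/2)*(1/8)*6)/((4*2))) + 94 = -3*(-19/24 + (3/8)/8) + 94 = -3*(-19/24 + (3/8)*(1/8)) + 94 = -3*(-19/24 + 3/64) + 94 = -3*(-143/192) + 94 = 143/64 + 94 = 6159/64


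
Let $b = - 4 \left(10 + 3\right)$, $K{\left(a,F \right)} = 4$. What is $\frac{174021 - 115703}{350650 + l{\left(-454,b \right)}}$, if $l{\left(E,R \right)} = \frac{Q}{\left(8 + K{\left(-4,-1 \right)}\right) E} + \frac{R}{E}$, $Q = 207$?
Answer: $\frac{105905488}{636780539} \approx 0.16631$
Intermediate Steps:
$b = -52$ ($b = \left(-4\right) 13 = -52$)
$l{\left(E,R \right)} = \frac{69}{4 E} + \frac{R}{E}$ ($l{\left(E,R \right)} = \frac{207}{\left(8 + 4\right) E} + \frac{R}{E} = \frac{207}{12 E} + \frac{R}{E} = 207 \frac{1}{12 E} + \frac{R}{E} = \frac{69}{4 E} + \frac{R}{E}$)
$\frac{174021 - 115703}{350650 + l{\left(-454,b \right)}} = \frac{174021 - 115703}{350650 + \frac{\frac{69}{4} - 52}{-454}} = \frac{58318}{350650 - - \frac{139}{1816}} = \frac{58318}{350650 + \frac{139}{1816}} = \frac{58318}{\frac{636780539}{1816}} = 58318 \cdot \frac{1816}{636780539} = \frac{105905488}{636780539}$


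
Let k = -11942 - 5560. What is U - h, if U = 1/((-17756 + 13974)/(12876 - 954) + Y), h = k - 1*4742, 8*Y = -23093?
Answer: 3062387064556/137672501 ≈ 22244.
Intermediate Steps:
Y = -23093/8 (Y = (⅛)*(-23093) = -23093/8 ≈ -2886.6)
k = -17502
h = -22244 (h = -17502 - 1*4742 = -17502 - 4742 = -22244)
U = -47688/137672501 (U = 1/((-17756 + 13974)/(12876 - 954) - 23093/8) = 1/(-3782/11922 - 23093/8) = 1/(-3782*1/11922 - 23093/8) = 1/(-1891/5961 - 23093/8) = 1/(-137672501/47688) = -47688/137672501 ≈ -0.00034639)
U - h = -47688/137672501 - 1*(-22244) = -47688/137672501 + 22244 = 3062387064556/137672501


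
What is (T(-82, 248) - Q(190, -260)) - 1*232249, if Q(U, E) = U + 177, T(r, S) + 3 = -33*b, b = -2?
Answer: -232553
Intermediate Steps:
T(r, S) = 63 (T(r, S) = -3 - 33*(-2) = -3 + 66 = 63)
Q(U, E) = 177 + U
(T(-82, 248) - Q(190, -260)) - 1*232249 = (63 - (177 + 190)) - 1*232249 = (63 - 1*367) - 232249 = (63 - 367) - 232249 = -304 - 232249 = -232553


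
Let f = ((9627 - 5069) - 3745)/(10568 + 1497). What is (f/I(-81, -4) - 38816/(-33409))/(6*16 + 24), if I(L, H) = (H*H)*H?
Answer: 29945001043/3095651212800 ≈ 0.0096733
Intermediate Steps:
I(L, H) = H**3 (I(L, H) = H**2*H = H**3)
f = 813/12065 (f = (4558 - 3745)/12065 = 813*(1/12065) = 813/12065 ≈ 0.067385)
(f/I(-81, -4) - 38816/(-33409))/(6*16 + 24) = (813/(12065*((-4)**3)) - 38816/(-33409))/(6*16 + 24) = ((813/12065)/(-64) - 38816*(-1/33409))/(96 + 24) = ((813/12065)*(-1/64) + 38816/33409)/120 = (-813/772160 + 38816/33409)*(1/120) = (29945001043/25797093440)*(1/120) = 29945001043/3095651212800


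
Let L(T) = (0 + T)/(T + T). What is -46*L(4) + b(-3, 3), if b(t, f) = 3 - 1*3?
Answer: -23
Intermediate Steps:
L(T) = ½ (L(T) = T/((2*T)) = T*(1/(2*T)) = ½)
b(t, f) = 0 (b(t, f) = 3 - 3 = 0)
-46*L(4) + b(-3, 3) = -46*½ + 0 = -23 + 0 = -23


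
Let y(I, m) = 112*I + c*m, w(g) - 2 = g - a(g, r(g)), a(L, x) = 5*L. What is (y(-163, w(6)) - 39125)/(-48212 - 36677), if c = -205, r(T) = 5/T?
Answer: 7553/12127 ≈ 0.62282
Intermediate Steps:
w(g) = 2 - 4*g (w(g) = 2 + (g - 5*g) = 2 - 4*g)
y(I, m) = -205*m + 112*I (y(I, m) = 112*I - 205*m = -205*m + 112*I)
(y(-163, w(6)) - 39125)/(-48212 - 36677) = ((-205*(2 - 4*6) + 112*(-163)) - 39125)/(-48212 - 36677) = ((-205*(2 - 24) - 18256) - 39125)/(-84889) = ((-205*(-22) - 18256) - 39125)*(-1/84889) = ((4510 - 18256) - 39125)*(-1/84889) = (-13746 - 39125)*(-1/84889) = -52871*(-1/84889) = 7553/12127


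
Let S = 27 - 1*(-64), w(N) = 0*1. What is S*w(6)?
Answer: 0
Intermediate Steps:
w(N) = 0
S = 91 (S = 27 + 64 = 91)
S*w(6) = 91*0 = 0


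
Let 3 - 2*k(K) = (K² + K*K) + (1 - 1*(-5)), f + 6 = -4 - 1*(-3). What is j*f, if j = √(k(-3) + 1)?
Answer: -7*I*√38/2 ≈ -21.575*I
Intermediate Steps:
f = -7 (f = -6 + (-4 - 1*(-3)) = -6 + (-4 + 3) = -6 - 1 = -7)
k(K) = -3/2 - K² (k(K) = 3/2 - ((K² + K*K) + (1 - 1*(-5)))/2 = 3/2 - ((K² + K²) + (1 + 5))/2 = 3/2 - (2*K² + 6)/2 = 3/2 - (6 + 2*K²)/2 = 3/2 + (-3 - K²) = -3/2 - K²)
j = I*√38/2 (j = √((-3/2 - 1*(-3)²) + 1) = √((-3/2 - 1*9) + 1) = √((-3/2 - 9) + 1) = √(-21/2 + 1) = √(-19/2) = I*√38/2 ≈ 3.0822*I)
j*f = (I*√38/2)*(-7) = -7*I*√38/2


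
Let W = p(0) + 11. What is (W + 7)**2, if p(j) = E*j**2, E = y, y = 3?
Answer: 324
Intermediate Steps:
E = 3
p(j) = 3*j**2
W = 11 (W = 3*0**2 + 11 = 3*0 + 11 = 0 + 11 = 11)
(W + 7)**2 = (11 + 7)**2 = 18**2 = 324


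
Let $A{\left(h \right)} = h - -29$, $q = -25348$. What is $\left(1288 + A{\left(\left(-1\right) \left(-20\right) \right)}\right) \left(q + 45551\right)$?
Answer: $27011411$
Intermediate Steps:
$A{\left(h \right)} = 29 + h$ ($A{\left(h \right)} = h + 29 = 29 + h$)
$\left(1288 + A{\left(\left(-1\right) \left(-20\right) \right)}\right) \left(q + 45551\right) = \left(1288 + \left(29 - -20\right)\right) \left(-25348 + 45551\right) = \left(1288 + \left(29 + 20\right)\right) 20203 = \left(1288 + 49\right) 20203 = 1337 \cdot 20203 = 27011411$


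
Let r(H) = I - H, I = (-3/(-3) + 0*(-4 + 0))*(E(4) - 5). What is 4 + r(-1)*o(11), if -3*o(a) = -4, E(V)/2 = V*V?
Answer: 124/3 ≈ 41.333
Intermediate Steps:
E(V) = 2*V**2 (E(V) = 2*(V*V) = 2*V**2)
o(a) = 4/3 (o(a) = -1/3*(-4) = 4/3)
I = 27 (I = (-3/(-3) + 0*(-4 + 0))*(2*4**2 - 5) = (-3*(-1/3) + 0*(-4))*(2*16 - 5) = (1 + 0)*(32 - 5) = 1*27 = 27)
r(H) = 27 - H
4 + r(-1)*o(11) = 4 + (27 - 1*(-1))*(4/3) = 4 + (27 + 1)*(4/3) = 4 + 28*(4/3) = 4 + 112/3 = 124/3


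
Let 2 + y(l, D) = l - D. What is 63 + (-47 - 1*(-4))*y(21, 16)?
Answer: -66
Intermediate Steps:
y(l, D) = -2 + l - D (y(l, D) = -2 + (l - D) = -2 + l - D)
63 + (-47 - 1*(-4))*y(21, 16) = 63 + (-47 - 1*(-4))*(-2 + 21 - 1*16) = 63 + (-47 + 4)*(-2 + 21 - 16) = 63 - 43*3 = 63 - 129 = -66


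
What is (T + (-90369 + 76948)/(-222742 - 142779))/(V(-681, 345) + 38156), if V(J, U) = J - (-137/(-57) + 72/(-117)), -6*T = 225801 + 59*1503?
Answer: -6578362704/4703271175 ≈ -1.3987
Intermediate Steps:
T = -52413 (T = -(225801 + 59*1503)/6 = -(225801 + 88677)/6 = -1/6*314478 = -52413)
V(J, U) = -1325/741 + J (V(J, U) = J - (-137*(-1/57) + 72*(-1/117)) = J - (137/57 - 8/13) = J - 1*1325/741 = J - 1325/741 = -1325/741 + J)
(T + (-90369 + 76948)/(-222742 - 142779))/(V(-681, 345) + 38156) = (-52413 + (-90369 + 76948)/(-222742 - 142779))/((-1325/741 - 681) + 38156) = (-52413 - 13421/(-365521))/(-505946/741 + 38156) = (-52413 - 13421*(-1/365521))/(27767650/741) = (-52413 + 13421/365521)*(741/27767650) = -19158038752/365521*741/27767650 = -6578362704/4703271175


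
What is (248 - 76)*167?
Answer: 28724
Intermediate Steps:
(248 - 76)*167 = 172*167 = 28724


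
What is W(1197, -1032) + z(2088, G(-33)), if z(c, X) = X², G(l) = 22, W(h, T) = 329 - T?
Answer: 1845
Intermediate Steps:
W(1197, -1032) + z(2088, G(-33)) = (329 - 1*(-1032)) + 22² = (329 + 1032) + 484 = 1361 + 484 = 1845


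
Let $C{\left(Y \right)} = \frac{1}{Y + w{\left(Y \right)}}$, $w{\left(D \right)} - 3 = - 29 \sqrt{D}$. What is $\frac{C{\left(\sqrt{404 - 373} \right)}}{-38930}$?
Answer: $\frac{1}{38930 \left(-3 - \sqrt{31} + 29 \sqrt[4]{31}\right)} \approx 4.2911 \cdot 10^{-7}$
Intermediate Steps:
$w{\left(D \right)} = 3 - 29 \sqrt{D}$
$C{\left(Y \right)} = \frac{1}{3 + Y - 29 \sqrt{Y}}$ ($C{\left(Y \right)} = \frac{1}{Y - \left(-3 + 29 \sqrt{Y}\right)} = \frac{1}{3 + Y - 29 \sqrt{Y}}$)
$\frac{C{\left(\sqrt{404 - 373} \right)}}{-38930} = \frac{1}{\left(3 + \sqrt{404 - 373} - 29 \sqrt{\sqrt{404 - 373}}\right) \left(-38930\right)} = \frac{1}{3 + \sqrt{31} - 29 \sqrt{\sqrt{31}}} \left(- \frac{1}{38930}\right) = \frac{1}{3 + \sqrt{31} - 29 \sqrt[4]{31}} \left(- \frac{1}{38930}\right) = - \frac{1}{38930 \left(3 + \sqrt{31} - 29 \sqrt[4]{31}\right)}$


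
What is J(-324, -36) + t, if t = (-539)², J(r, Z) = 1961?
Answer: 292482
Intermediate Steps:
t = 290521
J(-324, -36) + t = 1961 + 290521 = 292482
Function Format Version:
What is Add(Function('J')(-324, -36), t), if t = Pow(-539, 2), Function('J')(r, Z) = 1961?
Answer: 292482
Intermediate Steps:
t = 290521
Add(Function('J')(-324, -36), t) = Add(1961, 290521) = 292482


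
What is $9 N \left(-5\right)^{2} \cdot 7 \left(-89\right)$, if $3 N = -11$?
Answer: $513975$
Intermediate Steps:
$N = - \frac{11}{3}$ ($N = \frac{1}{3} \left(-11\right) = - \frac{11}{3} \approx -3.6667$)
$9 N \left(-5\right)^{2} \cdot 7 \left(-89\right) = 9 \left(- \frac{11}{3}\right) \left(-5\right)^{2} \cdot 7 \left(-89\right) = \left(-33\right) 25 \left(-623\right) = \left(-825\right) \left(-623\right) = 513975$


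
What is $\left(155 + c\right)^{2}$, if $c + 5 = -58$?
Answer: $8464$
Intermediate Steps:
$c = -63$ ($c = -5 - 58 = -63$)
$\left(155 + c\right)^{2} = \left(155 - 63\right)^{2} = 92^{2} = 8464$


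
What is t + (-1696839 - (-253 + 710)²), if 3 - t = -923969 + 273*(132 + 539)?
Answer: -1164899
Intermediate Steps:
t = 740789 (t = 3 - (-923969 + 273*(132 + 539)) = 3 - (-923969 + 273*671) = 3 - (-923969 + 183183) = 3 - 1*(-740786) = 3 + 740786 = 740789)
t + (-1696839 - (-253 + 710)²) = 740789 + (-1696839 - (-253 + 710)²) = 740789 + (-1696839 - 1*457²) = 740789 + (-1696839 - 1*208849) = 740789 + (-1696839 - 208849) = 740789 - 1905688 = -1164899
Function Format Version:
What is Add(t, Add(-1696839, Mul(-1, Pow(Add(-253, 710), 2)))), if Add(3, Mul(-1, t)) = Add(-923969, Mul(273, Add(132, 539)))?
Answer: -1164899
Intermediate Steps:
t = 740789 (t = Add(3, Mul(-1, Add(-923969, Mul(273, Add(132, 539))))) = Add(3, Mul(-1, Add(-923969, Mul(273, 671)))) = Add(3, Mul(-1, Add(-923969, 183183))) = Add(3, Mul(-1, -740786)) = Add(3, 740786) = 740789)
Add(t, Add(-1696839, Mul(-1, Pow(Add(-253, 710), 2)))) = Add(740789, Add(-1696839, Mul(-1, Pow(Add(-253, 710), 2)))) = Add(740789, Add(-1696839, Mul(-1, Pow(457, 2)))) = Add(740789, Add(-1696839, Mul(-1, 208849))) = Add(740789, Add(-1696839, -208849)) = Add(740789, -1905688) = -1164899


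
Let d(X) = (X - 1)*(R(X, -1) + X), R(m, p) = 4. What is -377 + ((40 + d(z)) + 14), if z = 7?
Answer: -257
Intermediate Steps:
d(X) = (-1 + X)*(4 + X) (d(X) = (X - 1)*(4 + X) = (-1 + X)*(4 + X))
-377 + ((40 + d(z)) + 14) = -377 + ((40 + (-4 + 7² + 3*7)) + 14) = -377 + ((40 + (-4 + 49 + 21)) + 14) = -377 + ((40 + 66) + 14) = -377 + (106 + 14) = -377 + 120 = -257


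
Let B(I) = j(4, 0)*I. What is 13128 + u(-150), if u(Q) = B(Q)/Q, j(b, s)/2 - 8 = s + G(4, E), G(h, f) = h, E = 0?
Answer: 13152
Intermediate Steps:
j(b, s) = 24 + 2*s (j(b, s) = 16 + 2*(s + 4) = 16 + 2*(4 + s) = 16 + (8 + 2*s) = 24 + 2*s)
B(I) = 24*I (B(I) = (24 + 2*0)*I = (24 + 0)*I = 24*I)
u(Q) = 24 (u(Q) = (24*Q)/Q = 24)
13128 + u(-150) = 13128 + 24 = 13152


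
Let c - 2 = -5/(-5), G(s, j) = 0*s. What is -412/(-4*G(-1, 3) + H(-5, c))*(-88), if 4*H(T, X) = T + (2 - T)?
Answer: 72512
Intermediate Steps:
G(s, j) = 0
c = 3 (c = 2 - 5/(-5) = 2 - 5*(-⅕) = 2 + 1 = 3)
H(T, X) = ½ (H(T, X) = (T + (2 - T))/4 = (¼)*2 = ½)
-412/(-4*G(-1, 3) + H(-5, c))*(-88) = -412/(-4*0 + ½)*(-88) = -412/(0 + ½)*(-88) = -412/½*(-88) = -412*2*(-88) = -824*(-88) = 72512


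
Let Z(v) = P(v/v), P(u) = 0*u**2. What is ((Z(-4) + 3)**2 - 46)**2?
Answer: 1369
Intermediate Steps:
P(u) = 0
Z(v) = 0
((Z(-4) + 3)**2 - 46)**2 = ((0 + 3)**2 - 46)**2 = (3**2 - 46)**2 = (9 - 46)**2 = (-37)**2 = 1369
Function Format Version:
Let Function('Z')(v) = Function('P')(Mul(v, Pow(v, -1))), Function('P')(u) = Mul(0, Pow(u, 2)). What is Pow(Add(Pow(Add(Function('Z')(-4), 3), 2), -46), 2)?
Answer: 1369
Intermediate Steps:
Function('P')(u) = 0
Function('Z')(v) = 0
Pow(Add(Pow(Add(Function('Z')(-4), 3), 2), -46), 2) = Pow(Add(Pow(Add(0, 3), 2), -46), 2) = Pow(Add(Pow(3, 2), -46), 2) = Pow(Add(9, -46), 2) = Pow(-37, 2) = 1369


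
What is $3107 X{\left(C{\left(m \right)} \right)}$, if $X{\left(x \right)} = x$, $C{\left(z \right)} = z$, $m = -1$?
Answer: $-3107$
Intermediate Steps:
$3107 X{\left(C{\left(m \right)} \right)} = 3107 \left(-1\right) = -3107$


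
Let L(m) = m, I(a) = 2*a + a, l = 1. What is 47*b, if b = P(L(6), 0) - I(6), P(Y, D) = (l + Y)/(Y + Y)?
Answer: -9823/12 ≈ -818.58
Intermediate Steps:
I(a) = 3*a
P(Y, D) = (1 + Y)/(2*Y) (P(Y, D) = (1 + Y)/(Y + Y) = (1 + Y)/((2*Y)) = (1 + Y)*(1/(2*Y)) = (1 + Y)/(2*Y))
b = -209/12 (b = (½)*(1 + 6)/6 - 3*6 = (½)*(⅙)*7 - 1*18 = 7/12 - 18 = -209/12 ≈ -17.417)
47*b = 47*(-209/12) = -9823/12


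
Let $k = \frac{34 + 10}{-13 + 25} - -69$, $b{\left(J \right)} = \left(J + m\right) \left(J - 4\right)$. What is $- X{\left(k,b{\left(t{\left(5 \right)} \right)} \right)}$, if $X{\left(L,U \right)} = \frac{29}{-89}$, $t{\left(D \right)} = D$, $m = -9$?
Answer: $\frac{29}{89} \approx 0.32584$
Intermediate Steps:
$b{\left(J \right)} = \left(-9 + J\right) \left(-4 + J\right)$ ($b{\left(J \right)} = \left(J - 9\right) \left(J - 4\right) = \left(-9 + J\right) \left(-4 + J\right)$)
$k = \frac{218}{3}$ ($k = \frac{44}{12} + 69 = 44 \cdot \frac{1}{12} + 69 = \frac{11}{3} + 69 = \frac{218}{3} \approx 72.667$)
$X{\left(L,U \right)} = - \frac{29}{89}$ ($X{\left(L,U \right)} = 29 \left(- \frac{1}{89}\right) = - \frac{29}{89}$)
$- X{\left(k,b{\left(t{\left(5 \right)} \right)} \right)} = \left(-1\right) \left(- \frac{29}{89}\right) = \frac{29}{89}$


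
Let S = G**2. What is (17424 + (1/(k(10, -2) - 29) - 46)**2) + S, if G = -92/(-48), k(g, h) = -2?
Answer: 2704942561/138384 ≈ 19547.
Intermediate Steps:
G = 23/12 (G = -92*(-1/48) = 23/12 ≈ 1.9167)
S = 529/144 (S = (23/12)**2 = 529/144 ≈ 3.6736)
(17424 + (1/(k(10, -2) - 29) - 46)**2) + S = (17424 + (1/(-2 - 29) - 46)**2) + 529/144 = (17424 + (1/(-31) - 46)**2) + 529/144 = (17424 + (-1/31 - 46)**2) + 529/144 = (17424 + (-1427/31)**2) + 529/144 = (17424 + 2036329/961) + 529/144 = 18780793/961 + 529/144 = 2704942561/138384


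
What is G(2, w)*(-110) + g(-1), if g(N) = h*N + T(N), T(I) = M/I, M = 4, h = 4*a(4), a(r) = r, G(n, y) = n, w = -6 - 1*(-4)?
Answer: -240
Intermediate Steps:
w = -2 (w = -6 + 4 = -2)
h = 16 (h = 4*4 = 16)
T(I) = 4/I
g(N) = 4/N + 16*N (g(N) = 16*N + 4/N = 4/N + 16*N)
G(2, w)*(-110) + g(-1) = 2*(-110) + (4/(-1) + 16*(-1)) = -220 + (4*(-1) - 16) = -220 + (-4 - 16) = -220 - 20 = -240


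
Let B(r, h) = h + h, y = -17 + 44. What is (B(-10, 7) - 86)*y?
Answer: -1944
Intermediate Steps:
y = 27
B(r, h) = 2*h
(B(-10, 7) - 86)*y = (2*7 - 86)*27 = (14 - 86)*27 = -72*27 = -1944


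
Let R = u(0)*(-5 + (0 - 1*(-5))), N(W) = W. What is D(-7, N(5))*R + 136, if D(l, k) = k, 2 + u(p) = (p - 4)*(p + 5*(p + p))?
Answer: 136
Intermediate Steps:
u(p) = -2 + 11*p*(-4 + p) (u(p) = -2 + (p - 4)*(p + 5*(p + p)) = -2 + (-4 + p)*(p + 5*(2*p)) = -2 + (-4 + p)*(p + 10*p) = -2 + (-4 + p)*(11*p) = -2 + 11*p*(-4 + p))
R = 0 (R = (-2 - 44*0 + 11*0²)*(-5 + (0 - 1*(-5))) = (-2 + 0 + 11*0)*(-5 + (0 + 5)) = (-2 + 0 + 0)*(-5 + 5) = -2*0 = 0)
D(-7, N(5))*R + 136 = 5*0 + 136 = 0 + 136 = 136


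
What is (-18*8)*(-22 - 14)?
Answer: 5184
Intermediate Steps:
(-18*8)*(-22 - 14) = -144*(-36) = 5184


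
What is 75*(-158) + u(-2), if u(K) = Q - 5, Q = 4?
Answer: -11851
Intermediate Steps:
u(K) = -1 (u(K) = 4 - 5 = -1)
75*(-158) + u(-2) = 75*(-158) - 1 = -11850 - 1 = -11851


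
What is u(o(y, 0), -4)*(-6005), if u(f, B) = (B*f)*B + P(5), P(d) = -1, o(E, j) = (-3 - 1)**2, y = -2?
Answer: -1531275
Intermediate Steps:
o(E, j) = 16 (o(E, j) = (-4)**2 = 16)
u(f, B) = -1 + f*B**2 (u(f, B) = (B*f)*B - 1 = f*B**2 - 1 = -1 + f*B**2)
u(o(y, 0), -4)*(-6005) = (-1 + 16*(-4)**2)*(-6005) = (-1 + 16*16)*(-6005) = (-1 + 256)*(-6005) = 255*(-6005) = -1531275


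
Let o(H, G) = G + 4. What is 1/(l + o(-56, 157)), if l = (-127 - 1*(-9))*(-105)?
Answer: 1/12551 ≈ 7.9675e-5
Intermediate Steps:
l = 12390 (l = (-127 + 9)*(-105) = -118*(-105) = 12390)
o(H, G) = 4 + G
1/(l + o(-56, 157)) = 1/(12390 + (4 + 157)) = 1/(12390 + 161) = 1/12551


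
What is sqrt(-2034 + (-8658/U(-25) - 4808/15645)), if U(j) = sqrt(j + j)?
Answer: sqrt(-497929316010 + 211918424445*I*sqrt(2))/15645 ≈ 13.04 + 46.95*I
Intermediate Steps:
U(j) = sqrt(2)*sqrt(j) (U(j) = sqrt(2*j) = sqrt(2)*sqrt(j))
sqrt(-2034 + (-8658/U(-25) - 4808/15645)) = sqrt(-2034 + (-8658*(-I*sqrt(2)/10) - 4808/15645)) = sqrt(-2034 + (-(-4329)*I*sqrt(2)/5 - 4808/15645)) = sqrt(-2034 + (4329*I*sqrt(2)/5 - 4808/15645)) = sqrt(-2034 + (-4808/15645 + 4329*I*sqrt(2)/5)) = sqrt(-31826738/15645 + 4329*I*sqrt(2)/5)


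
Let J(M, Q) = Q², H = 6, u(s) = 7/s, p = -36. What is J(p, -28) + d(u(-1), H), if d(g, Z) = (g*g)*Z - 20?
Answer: 1058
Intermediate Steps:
d(g, Z) = -20 + Z*g² (d(g, Z) = g²*Z - 20 = Z*g² - 20 = -20 + Z*g²)
J(p, -28) + d(u(-1), H) = (-28)² + (-20 + 6*(7/(-1))²) = 784 + (-20 + 6*(7*(-1))²) = 784 + (-20 + 6*(-7)²) = 784 + (-20 + 6*49) = 784 + (-20 + 294) = 784 + 274 = 1058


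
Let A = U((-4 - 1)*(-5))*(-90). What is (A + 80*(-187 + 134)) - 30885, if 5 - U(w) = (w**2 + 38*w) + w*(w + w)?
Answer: 218675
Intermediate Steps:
U(w) = 5 - 38*w - 3*w**2 (U(w) = 5 - ((w**2 + 38*w) + w*(w + w)) = 5 - ((w**2 + 38*w) + w*(2*w)) = 5 - ((w**2 + 38*w) + 2*w**2) = 5 - (3*w**2 + 38*w) = 5 + (-38*w - 3*w**2) = 5 - 38*w - 3*w**2)
A = 253800 (A = (5 - 38*(-4 - 1)*(-5) - 3*25*(-4 - 1)**2)*(-90) = (5 - (-190)*(-5) - 3*(-5*(-5))**2)*(-90) = (5 - 38*25 - 3*25**2)*(-90) = (5 - 950 - 3*625)*(-90) = (5 - 950 - 1875)*(-90) = -2820*(-90) = 253800)
(A + 80*(-187 + 134)) - 30885 = (253800 + 80*(-187 + 134)) - 30885 = (253800 + 80*(-53)) - 30885 = (253800 - 4240) - 30885 = 249560 - 30885 = 218675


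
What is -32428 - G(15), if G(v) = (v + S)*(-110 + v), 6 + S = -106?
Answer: -41643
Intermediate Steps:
S = -112 (S = -6 - 106 = -112)
G(v) = (-112 + v)*(-110 + v) (G(v) = (v - 112)*(-110 + v) = (-112 + v)*(-110 + v))
-32428 - G(15) = -32428 - (12320 + 15² - 222*15) = -32428 - (12320 + 225 - 3330) = -32428 - 1*9215 = -32428 - 9215 = -41643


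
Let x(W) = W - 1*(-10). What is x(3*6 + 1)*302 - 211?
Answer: 8547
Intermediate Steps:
x(W) = 10 + W (x(W) = W + 10 = 10 + W)
x(3*6 + 1)*302 - 211 = (10 + (3*6 + 1))*302 - 211 = (10 + (18 + 1))*302 - 211 = (10 + 19)*302 - 211 = 29*302 - 211 = 8758 - 211 = 8547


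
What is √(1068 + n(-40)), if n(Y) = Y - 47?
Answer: 3*√109 ≈ 31.321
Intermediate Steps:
n(Y) = -47 + Y
√(1068 + n(-40)) = √(1068 + (-47 - 40)) = √(1068 - 87) = √981 = 3*√109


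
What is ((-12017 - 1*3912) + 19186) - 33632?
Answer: -30375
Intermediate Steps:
((-12017 - 1*3912) + 19186) - 33632 = ((-12017 - 3912) + 19186) - 33632 = (-15929 + 19186) - 33632 = 3257 - 33632 = -30375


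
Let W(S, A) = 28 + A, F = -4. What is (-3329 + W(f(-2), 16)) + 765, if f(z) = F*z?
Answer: -2520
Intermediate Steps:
f(z) = -4*z
(-3329 + W(f(-2), 16)) + 765 = (-3329 + (28 + 16)) + 765 = (-3329 + 44) + 765 = -3285 + 765 = -2520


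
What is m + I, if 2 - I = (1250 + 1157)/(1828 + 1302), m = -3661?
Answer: -11455077/3130 ≈ -3659.8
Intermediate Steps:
I = 3853/3130 (I = 2 - (1250 + 1157)/(1828 + 1302) = 2 - 2407/3130 = 3853/3130 ≈ 1.2310)
m + I = -3661 + 3853/3130 = -11455077/3130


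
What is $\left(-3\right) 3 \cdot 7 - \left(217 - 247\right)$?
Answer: $-33$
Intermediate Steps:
$\left(-3\right) 3 \cdot 7 - \left(217 - 247\right) = \left(-9\right) 7 - -30 = -63 + 30 = -33$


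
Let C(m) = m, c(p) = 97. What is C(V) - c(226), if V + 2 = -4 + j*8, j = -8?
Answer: -167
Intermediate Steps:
V = -70 (V = -2 + (-4 - 8*8) = -2 + (-4 - 64) = -2 - 68 = -70)
C(V) - c(226) = -70 - 1*97 = -70 - 97 = -167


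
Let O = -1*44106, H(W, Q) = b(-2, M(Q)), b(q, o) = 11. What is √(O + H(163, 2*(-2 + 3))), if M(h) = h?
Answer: I*√44095 ≈ 209.99*I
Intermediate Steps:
H(W, Q) = 11
O = -44106
√(O + H(163, 2*(-2 + 3))) = √(-44106 + 11) = √(-44095) = I*√44095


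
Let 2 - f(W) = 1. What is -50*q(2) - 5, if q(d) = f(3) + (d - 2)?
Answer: -55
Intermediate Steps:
f(W) = 1 (f(W) = 2 - 1*1 = 2 - 1 = 1)
q(d) = -1 + d (q(d) = 1 + (d - 2) = 1 + (-2 + d) = -1 + d)
-50*q(2) - 5 = -50*(-1 + 2) - 5 = -50*1 - 5 = -50 - 5 = -55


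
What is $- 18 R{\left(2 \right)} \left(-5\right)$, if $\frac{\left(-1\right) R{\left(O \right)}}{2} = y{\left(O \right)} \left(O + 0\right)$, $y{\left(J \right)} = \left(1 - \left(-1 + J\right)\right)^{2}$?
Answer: $0$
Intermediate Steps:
$y{\left(J \right)} = \left(2 - J\right)^{2}$
$R{\left(O \right)} = - 2 O \left(-2 + O\right)^{2}$ ($R{\left(O \right)} = - 2 \left(-2 + O\right)^{2} \left(O + 0\right) = - 2 \left(-2 + O\right)^{2} O = - 2 O \left(-2 + O\right)^{2}$)
$- 18 R{\left(2 \right)} \left(-5\right) = - 18 \left(\left(-2\right) 2 \left(-2 + 2\right)^{2}\right) \left(-5\right) = - 18 \left(\left(-2\right) 2 \cdot 0^{2}\right) \left(-5\right) = - 18 \left(\left(-2\right) 2 \cdot 0\right) \left(-5\right) = \left(-18\right) 0 \left(-5\right) = 0 \left(-5\right) = 0$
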